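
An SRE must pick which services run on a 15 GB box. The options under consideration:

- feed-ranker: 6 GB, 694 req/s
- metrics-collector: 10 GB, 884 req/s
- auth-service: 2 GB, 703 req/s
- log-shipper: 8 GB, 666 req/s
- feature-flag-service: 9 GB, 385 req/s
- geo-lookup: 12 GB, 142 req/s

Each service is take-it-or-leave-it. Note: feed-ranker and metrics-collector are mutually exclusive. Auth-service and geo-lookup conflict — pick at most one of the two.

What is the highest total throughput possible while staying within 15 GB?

A density-first pass picks feed-ranker + auth-service — 1397 at 8 GB.
The 6 GB tied up in feed-ranker is better spent on metrics-collector — total rises to 1587 (12 GB).

1587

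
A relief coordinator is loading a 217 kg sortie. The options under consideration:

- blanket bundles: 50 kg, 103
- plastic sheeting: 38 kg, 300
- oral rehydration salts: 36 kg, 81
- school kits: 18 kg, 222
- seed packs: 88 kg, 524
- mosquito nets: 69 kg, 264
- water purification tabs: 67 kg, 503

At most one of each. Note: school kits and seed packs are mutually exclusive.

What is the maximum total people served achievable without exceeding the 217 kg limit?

1327

Plastic sheeting + seed packs + water purification tabs uses 193 of the 217 kg and totals 1327.
An exhaustive check of the 128 subsets confirms 1327.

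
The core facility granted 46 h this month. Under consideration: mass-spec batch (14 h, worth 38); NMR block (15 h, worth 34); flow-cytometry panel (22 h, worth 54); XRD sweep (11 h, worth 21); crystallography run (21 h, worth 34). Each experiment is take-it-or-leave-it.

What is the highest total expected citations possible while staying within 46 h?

93

Taking the top-ratio experiments first gives mass-spec batch + flow-cytometry panel for 92 (36 h).
Dropping flow-cytometry panel frees 22 h; slotting in NMR block + XRD sweep (26 h) lifts the total to 93 at 40 h.
That's the maximum — no swap from here does better than 93.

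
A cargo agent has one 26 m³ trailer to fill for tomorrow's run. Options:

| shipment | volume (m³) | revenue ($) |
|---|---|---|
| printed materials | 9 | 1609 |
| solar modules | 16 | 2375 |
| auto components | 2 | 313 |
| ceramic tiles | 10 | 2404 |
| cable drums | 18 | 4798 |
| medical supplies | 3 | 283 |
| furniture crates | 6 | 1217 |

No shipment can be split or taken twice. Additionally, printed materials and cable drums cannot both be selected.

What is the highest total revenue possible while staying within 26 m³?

6328

Density check — cable drums 266.56, ceramic tiles 240.40, furniture crates 202.83, printed materials 178.78 are the best per m³.
Taking auto components + cable drums + furniture crates: 26 m³ used, 6328 in revenue.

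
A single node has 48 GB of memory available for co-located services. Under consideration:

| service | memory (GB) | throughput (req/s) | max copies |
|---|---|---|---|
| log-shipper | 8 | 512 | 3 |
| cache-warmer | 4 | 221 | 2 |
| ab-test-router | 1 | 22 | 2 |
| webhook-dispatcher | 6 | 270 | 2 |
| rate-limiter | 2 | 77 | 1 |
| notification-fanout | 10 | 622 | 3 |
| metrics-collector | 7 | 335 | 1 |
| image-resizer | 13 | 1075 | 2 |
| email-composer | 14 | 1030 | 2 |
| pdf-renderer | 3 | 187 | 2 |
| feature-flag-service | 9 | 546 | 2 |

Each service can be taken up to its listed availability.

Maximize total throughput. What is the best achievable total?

Ranking by ratio (throughput/GB): image-resizer 82.69, email-composer 73.57, log-shipper 64.00, pdf-renderer 62.33.
Best packing: log-shipper + 2×image-resizer + email-composer — 48 GB, 3692 total.
Every other selection either busts 48 GB or exceeds an availability limit or fails to beat 3692.

3692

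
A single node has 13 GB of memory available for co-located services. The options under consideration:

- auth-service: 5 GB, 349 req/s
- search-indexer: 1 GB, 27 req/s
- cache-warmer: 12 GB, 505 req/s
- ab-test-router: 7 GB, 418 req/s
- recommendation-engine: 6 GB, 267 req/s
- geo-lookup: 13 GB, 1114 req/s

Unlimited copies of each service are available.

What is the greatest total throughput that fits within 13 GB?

Taking geo-lookup: 13 GB used, 1114 in throughput.
Nothing else within 13 GB beats 1114.

1114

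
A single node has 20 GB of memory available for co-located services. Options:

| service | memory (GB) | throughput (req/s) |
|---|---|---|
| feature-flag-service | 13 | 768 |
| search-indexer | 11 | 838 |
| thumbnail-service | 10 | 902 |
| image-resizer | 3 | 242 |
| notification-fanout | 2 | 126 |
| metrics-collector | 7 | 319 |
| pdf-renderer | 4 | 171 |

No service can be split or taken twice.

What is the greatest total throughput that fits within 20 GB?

The ratio heuristic lands on thumbnail-service + image-resizer + notification-fanout + pdf-renderer (1441) but leaves 1 GB idle.
Replace notification-fanout and pdf-renderer with metrics-collector: the trade gains 22 net, giving 1463 at 20 GB.
Next best is thumbnail-service + image-resizer + notification-fanout + pdf-renderer at 1441 (19 GB) — short by 22.

1463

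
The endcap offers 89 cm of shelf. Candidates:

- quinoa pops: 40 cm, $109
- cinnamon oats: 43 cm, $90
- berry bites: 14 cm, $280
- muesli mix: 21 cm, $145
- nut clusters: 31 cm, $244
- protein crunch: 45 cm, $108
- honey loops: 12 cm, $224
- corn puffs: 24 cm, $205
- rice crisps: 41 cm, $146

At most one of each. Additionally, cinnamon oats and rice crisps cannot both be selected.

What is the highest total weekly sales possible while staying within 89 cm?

953

The ratio ordering already packs tightly: berry bites + nut clusters + honey loops + corn puffs, 81 cm, 953.
An exhaustive check of the 512 subsets confirms 953.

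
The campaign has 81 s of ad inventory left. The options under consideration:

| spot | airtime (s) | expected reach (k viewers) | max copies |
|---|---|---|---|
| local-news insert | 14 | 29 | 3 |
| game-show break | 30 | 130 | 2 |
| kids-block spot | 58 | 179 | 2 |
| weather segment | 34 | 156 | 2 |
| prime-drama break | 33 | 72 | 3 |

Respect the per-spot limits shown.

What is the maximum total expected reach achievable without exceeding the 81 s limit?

Greedy by ratio would take 2×weather segment: 68 s used, total 312.
Dropping weather segment frees 34 s; slotting in local-news insert + game-show break (44 s) lifts the total to 315 at 78 s.

315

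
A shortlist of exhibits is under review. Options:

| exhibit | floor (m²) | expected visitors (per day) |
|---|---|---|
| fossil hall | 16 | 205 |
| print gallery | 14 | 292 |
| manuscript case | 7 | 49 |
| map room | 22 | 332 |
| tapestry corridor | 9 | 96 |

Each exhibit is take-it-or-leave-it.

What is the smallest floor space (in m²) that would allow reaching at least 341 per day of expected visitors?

Need the lightest bundle worth ≥ 341.
print gallery + manuscript case: 341 expected visitors at 21 m².
Any bundle with less than 21 m² falls short of 341.

21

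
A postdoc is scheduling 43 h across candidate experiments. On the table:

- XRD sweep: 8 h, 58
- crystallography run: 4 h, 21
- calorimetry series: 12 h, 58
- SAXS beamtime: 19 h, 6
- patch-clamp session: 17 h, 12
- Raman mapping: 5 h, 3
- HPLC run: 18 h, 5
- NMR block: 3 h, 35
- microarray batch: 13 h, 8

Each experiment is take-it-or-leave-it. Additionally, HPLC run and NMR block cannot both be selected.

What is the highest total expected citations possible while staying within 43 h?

180

Best packing: XRD sweep + crystallography run + calorimetry series + NMR block + microarray batch — 40 h, 180 total.
The closest alternative, XRD sweep + crystallography run + calorimetry series + Raman mapping + NMR block, reaches only 175.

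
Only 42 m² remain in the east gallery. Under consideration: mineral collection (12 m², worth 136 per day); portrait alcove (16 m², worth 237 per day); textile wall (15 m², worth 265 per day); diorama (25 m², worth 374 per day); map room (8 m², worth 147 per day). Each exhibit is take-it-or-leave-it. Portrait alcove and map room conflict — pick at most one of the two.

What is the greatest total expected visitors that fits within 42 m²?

Density check — map room 18.38, textile wall 17.67, diorama 14.96 are the best per m².
Best packing: textile wall + diorama — 40 m², 639 total.

639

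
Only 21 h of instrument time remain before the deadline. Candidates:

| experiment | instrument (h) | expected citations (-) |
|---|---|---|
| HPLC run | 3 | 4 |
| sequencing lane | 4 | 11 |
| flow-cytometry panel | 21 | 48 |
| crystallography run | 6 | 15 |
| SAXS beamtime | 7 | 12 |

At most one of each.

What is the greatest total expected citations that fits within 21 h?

48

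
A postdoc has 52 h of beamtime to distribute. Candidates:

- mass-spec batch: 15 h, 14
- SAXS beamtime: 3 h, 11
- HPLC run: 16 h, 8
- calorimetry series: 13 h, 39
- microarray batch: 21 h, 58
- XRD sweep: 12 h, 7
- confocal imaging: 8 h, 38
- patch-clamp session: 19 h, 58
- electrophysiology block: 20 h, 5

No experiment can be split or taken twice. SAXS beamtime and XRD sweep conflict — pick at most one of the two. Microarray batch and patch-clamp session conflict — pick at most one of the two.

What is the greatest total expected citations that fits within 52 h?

146

By expected citations per h: confocal imaging 4.75, SAXS beamtime 3.67, patch-clamp session 3.05 lead.
SAXS beamtime + calorimetry series + microarray batch + confocal imaging uses 45 of the 52 h and totals 146.
SAXS beamtime + calorimetry series + confocal imaging + patch-clamp session (43 h) also reaches 146 — a tie, but nothing goes higher.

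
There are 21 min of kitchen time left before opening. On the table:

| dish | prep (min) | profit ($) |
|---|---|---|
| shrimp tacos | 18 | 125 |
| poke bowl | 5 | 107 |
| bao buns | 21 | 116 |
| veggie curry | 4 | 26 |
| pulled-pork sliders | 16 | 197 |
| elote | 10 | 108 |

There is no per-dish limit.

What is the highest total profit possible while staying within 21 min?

By profit per min: poke bowl 21.40, pulled-pork sliders 12.31, elote 10.80 lead.
The ratio ordering already packs tightly: 4×poke bowl, 20 min, 428.
No other feasible combination exceeds 428.

428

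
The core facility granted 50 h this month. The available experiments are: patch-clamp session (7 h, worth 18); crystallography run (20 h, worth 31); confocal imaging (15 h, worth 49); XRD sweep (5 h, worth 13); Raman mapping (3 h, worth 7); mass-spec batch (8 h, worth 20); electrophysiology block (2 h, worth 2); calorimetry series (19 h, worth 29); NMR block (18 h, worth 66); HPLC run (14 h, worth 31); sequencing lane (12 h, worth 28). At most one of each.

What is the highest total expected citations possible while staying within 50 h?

Greedy by ratio would take patch-clamp session + confocal imaging + XRD sweep + Raman mapping + electrophysiology block + NMR block: 50 h used, total 155.
Dropping patch-clamp session and Raman mapping and electrophysiology block frees 12 h; slotting in sequencing lane (12 h) lifts the total to 156 at 50 h.

156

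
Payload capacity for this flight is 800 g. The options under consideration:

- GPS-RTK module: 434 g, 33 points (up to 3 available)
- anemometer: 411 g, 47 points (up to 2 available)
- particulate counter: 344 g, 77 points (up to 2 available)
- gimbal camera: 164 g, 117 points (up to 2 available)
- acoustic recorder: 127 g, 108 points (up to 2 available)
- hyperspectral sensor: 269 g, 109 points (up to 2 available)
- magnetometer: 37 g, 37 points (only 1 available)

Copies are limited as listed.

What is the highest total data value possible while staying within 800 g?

488

Filling by ratio: 2×gimbal camera + 2×acoustic recorder + magnetometer for 487, with 181 g left unused.
Dropping acoustic recorder frees 127 g; slotting in hyperspectral sensor (269 g) lifts the total to 488 at 761 g.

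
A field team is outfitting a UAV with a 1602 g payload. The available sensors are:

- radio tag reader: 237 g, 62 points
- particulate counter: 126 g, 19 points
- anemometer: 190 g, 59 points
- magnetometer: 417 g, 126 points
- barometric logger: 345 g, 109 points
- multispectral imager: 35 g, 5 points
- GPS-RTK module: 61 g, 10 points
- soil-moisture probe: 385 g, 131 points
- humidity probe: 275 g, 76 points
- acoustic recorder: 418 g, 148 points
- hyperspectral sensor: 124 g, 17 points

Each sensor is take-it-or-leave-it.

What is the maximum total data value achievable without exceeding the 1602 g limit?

Taking the top-ratio sensors first gives radio tag reader + anemometer + barometric logger + soil-moisture probe + acoustic recorder for 509 (1575 g).
Dropping radio tag reader and anemometer frees 427 g; slotting in magnetometer + multispectral imager (452 g) lifts the total to 519 at 1600 g.

519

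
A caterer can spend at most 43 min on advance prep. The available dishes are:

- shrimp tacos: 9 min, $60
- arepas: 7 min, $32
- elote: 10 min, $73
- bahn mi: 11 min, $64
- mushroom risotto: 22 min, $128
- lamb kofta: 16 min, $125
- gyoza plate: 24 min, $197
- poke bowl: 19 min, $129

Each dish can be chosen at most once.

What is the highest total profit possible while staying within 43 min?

330

A density-first pass picks lamb kofta + gyoza plate — 322 at 40 min.
Dropping lamb kofta frees 16 min; slotting in shrimp tacos + elote (19 min) lifts the total to 330 at 43 min.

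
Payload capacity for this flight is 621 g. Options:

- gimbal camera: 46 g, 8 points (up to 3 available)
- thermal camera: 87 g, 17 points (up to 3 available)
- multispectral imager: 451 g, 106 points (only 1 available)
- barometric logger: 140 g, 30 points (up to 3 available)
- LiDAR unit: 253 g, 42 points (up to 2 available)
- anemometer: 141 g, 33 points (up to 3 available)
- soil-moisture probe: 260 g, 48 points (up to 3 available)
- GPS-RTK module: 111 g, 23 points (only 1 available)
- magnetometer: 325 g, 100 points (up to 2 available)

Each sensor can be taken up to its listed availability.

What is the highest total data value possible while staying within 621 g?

166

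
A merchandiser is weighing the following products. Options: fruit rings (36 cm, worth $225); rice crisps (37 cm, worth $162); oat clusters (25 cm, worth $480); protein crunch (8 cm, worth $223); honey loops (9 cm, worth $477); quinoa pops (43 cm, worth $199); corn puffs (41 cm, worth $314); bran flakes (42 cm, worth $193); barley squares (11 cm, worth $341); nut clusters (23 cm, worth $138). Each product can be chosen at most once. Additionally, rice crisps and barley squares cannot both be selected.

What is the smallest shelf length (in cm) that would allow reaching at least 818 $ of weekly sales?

20

Need the lightest bundle worth ≥ 818.
honey loops + barley squares reaches 818 using 20 cm.
Any bundle with less than 20 cm falls short of 818.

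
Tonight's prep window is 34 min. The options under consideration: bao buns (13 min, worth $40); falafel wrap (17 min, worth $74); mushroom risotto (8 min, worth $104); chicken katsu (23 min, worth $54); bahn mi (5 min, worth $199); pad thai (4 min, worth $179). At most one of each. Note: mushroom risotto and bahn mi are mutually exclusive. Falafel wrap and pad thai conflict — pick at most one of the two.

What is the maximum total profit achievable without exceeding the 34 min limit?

432

By profit per min: pad thai 44.75, bahn mi 39.80, mushroom risotto 13.00, falafel wrap 4.35 lead.
Best packing: chicken katsu + bahn mi + pad thai — 32 min, 432 total.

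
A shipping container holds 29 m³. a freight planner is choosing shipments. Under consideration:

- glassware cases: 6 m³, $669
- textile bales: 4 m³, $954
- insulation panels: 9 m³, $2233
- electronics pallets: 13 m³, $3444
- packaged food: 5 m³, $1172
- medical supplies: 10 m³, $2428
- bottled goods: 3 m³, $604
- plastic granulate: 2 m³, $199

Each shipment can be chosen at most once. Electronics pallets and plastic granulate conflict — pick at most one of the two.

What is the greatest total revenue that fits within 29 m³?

Density check — electronics pallets 264.92, insulation panels 248.11, medical supplies 242.80, textile bales 238.50 are the best per m³.
Textile bales + insulation panels + electronics pallets + bottled goods uses 29 of the 29 m³ and totals 7235.
No other feasible combination exceeds 7235.

7235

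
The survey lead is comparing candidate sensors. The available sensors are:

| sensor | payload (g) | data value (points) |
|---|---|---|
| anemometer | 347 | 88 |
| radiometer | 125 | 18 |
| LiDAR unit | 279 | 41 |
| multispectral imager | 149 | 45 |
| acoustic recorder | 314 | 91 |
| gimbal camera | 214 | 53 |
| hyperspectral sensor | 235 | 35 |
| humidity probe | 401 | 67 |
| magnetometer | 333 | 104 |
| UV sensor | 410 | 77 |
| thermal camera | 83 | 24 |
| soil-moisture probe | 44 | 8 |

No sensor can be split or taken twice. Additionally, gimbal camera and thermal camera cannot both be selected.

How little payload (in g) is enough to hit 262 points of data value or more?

879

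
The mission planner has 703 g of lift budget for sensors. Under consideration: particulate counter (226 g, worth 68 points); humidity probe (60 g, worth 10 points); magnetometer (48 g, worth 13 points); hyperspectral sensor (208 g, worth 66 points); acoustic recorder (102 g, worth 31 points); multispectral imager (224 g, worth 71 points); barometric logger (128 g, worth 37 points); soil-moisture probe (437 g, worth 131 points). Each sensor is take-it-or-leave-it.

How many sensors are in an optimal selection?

3

Optimal total is 210.
One optimal bundle: magnetometer + hyperspectral sensor + soil-moisture probe (693 g).
All optima have 3 sensors.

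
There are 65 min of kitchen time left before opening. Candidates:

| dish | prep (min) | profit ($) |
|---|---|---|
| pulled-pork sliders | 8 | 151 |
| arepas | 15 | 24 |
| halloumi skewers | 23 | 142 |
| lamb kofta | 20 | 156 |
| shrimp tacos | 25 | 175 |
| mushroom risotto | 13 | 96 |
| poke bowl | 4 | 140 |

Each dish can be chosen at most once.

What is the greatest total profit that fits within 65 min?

622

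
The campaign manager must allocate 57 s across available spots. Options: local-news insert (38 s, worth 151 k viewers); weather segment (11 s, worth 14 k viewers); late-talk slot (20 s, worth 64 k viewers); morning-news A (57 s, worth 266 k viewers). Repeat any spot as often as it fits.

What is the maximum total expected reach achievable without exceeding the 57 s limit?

266

Ranking by ratio (expected reach/s): morning-news A 4.67, local-news insert 3.97, late-talk slot 3.20.
Taking morning-news A: 57 s used, 266 in expected reach.
That's the maximum — no swap from here does better than 266.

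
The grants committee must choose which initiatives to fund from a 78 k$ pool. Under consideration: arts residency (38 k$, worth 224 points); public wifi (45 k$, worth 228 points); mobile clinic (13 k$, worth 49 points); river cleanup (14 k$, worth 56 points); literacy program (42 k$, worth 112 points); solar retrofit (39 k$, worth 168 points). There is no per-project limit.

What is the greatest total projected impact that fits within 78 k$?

2×arts residency uses 76 of the 78 k$ and totals 448.

448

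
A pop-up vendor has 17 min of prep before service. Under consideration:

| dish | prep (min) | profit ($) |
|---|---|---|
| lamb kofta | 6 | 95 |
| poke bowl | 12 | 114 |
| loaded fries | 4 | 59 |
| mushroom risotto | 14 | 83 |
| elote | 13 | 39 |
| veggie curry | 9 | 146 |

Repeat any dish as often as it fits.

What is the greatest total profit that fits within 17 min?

264

Density check — veggie curry 16.22, lamb kofta 15.83, loaded fries 14.75 are the best per min.
Taking the top-ratio dishes first gives lamb kofta + veggie curry for 241 (15 min).
The 6 min tied up in lamb kofta is better spent on 2×loaded fries — total rises to 264 (17 min).
Every other selection either busts 17 min or fails to beat 264.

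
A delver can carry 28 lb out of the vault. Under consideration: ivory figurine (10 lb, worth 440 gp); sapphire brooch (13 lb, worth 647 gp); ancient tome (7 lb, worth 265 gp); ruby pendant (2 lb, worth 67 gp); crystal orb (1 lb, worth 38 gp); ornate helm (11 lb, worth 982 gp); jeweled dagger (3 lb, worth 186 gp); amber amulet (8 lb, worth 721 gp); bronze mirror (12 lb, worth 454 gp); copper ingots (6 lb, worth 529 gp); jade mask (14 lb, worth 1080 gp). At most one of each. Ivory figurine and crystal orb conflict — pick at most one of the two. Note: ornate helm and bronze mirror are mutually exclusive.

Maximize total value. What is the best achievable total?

Best packing: ornate helm + jeweled dagger + amber amulet + copper ingots — 28 lb, 2418 total.
Runner-up ruby pendant + crystal orb + ornate helm + amber amulet + copper ingots tops out at 2337.

2418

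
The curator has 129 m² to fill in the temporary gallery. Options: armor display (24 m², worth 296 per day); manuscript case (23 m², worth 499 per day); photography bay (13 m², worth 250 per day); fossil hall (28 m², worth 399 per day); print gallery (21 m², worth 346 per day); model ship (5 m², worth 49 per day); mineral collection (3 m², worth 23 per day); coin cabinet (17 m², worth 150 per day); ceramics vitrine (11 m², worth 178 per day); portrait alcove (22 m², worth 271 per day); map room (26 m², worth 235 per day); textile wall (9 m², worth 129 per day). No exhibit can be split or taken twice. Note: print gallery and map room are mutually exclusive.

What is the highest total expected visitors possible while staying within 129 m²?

2097

Armor display + manuscript case + photography bay + fossil hall + print gallery + ceramics vitrine + textile wall uses 129 of the 129 m² and totals 2097.
The closest alternative, manuscript case + photography bay + fossil hall + print gallery + ceramics vitrine + portrait alcove + textile wall, reaches only 2072.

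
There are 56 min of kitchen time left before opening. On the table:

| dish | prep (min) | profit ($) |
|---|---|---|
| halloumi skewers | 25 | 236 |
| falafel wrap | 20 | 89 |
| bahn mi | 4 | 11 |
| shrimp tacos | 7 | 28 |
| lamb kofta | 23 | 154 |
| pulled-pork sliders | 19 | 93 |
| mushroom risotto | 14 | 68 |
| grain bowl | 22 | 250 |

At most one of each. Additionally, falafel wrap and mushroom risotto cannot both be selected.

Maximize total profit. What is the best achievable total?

514

Halloumi skewers + shrimp tacos + grain bowl uses 54 of the 56 min and totals 514.
No other feasible combination exceeds 514.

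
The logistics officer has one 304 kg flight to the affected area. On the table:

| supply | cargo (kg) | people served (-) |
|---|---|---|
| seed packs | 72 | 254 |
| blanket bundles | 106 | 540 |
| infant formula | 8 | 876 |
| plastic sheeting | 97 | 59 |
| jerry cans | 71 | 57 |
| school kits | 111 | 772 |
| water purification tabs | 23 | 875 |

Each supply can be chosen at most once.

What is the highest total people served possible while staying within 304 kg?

3063

By people served per kg: infant formula 109.50, water purification tabs 38.04, school kits 6.95, blanket bundles 5.09 lead.
Taking blanket bundles + infant formula + school kits + water purification tabs: 248 kg used, 3063 in people served.
No other feasible combination exceeds 3063.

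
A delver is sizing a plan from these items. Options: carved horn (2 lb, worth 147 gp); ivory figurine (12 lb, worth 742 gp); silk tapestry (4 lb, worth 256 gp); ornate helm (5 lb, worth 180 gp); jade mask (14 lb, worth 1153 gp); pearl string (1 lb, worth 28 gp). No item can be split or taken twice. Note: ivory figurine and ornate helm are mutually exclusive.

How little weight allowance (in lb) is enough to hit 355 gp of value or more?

6

Look for the lowest-weight combination reaching 355.
Taking carved horn + silk tapestry gives 403 (≥ 355) for 6 lb.
Any bundle with less than 6 lb falls short of 355.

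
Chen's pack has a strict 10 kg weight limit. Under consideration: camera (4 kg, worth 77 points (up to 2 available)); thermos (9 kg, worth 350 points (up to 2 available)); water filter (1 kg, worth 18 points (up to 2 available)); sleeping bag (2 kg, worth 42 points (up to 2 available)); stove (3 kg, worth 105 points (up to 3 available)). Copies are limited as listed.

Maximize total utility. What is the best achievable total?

The ratio ordering already packs tightly: thermos + water filter, 10 kg, 368.

368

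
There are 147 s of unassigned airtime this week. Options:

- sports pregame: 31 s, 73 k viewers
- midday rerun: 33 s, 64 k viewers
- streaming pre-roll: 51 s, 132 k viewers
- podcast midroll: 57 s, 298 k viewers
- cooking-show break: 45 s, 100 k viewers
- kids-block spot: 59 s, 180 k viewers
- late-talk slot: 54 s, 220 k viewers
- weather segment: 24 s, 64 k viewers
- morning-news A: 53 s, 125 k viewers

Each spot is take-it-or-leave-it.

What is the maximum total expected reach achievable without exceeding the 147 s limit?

A density-first pass picks podcast midroll + late-talk slot + weather segment — 582 at 135 s.
The 24 s tied up in weather segment is better spent on sports pregame — total rises to 591 (142 s).

591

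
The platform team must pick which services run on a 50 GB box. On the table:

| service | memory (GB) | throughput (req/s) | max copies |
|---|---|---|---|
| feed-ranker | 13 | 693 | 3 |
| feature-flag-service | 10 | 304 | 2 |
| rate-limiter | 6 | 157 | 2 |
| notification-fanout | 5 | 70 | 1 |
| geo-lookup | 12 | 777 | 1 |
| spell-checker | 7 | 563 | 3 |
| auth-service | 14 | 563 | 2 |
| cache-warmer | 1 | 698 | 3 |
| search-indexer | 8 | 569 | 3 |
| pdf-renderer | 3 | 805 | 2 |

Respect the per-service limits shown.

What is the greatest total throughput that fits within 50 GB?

A density-first pass picks 3×spell-checker + 3×cache-warmer + 2×search-indexer + 2×pdf-renderer — 6531 at 46 GB.
Dropping search-indexer frees 8 GB; slotting in geo-lookup (12 GB) lifts the total to 6739 at 50 GB.
That's the maximum — no swap from here does better than 6739.

6739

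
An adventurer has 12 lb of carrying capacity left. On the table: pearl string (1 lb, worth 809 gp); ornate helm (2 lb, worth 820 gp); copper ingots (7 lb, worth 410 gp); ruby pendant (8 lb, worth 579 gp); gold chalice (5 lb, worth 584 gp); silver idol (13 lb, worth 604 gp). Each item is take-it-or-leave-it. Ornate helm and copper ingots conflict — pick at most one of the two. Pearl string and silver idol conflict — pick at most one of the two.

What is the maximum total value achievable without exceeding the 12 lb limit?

Best packing: pearl string + ornate helm + gold chalice — 8 lb, 2213 total.
An exhaustive check of the 64 subsets confirms 2213.

2213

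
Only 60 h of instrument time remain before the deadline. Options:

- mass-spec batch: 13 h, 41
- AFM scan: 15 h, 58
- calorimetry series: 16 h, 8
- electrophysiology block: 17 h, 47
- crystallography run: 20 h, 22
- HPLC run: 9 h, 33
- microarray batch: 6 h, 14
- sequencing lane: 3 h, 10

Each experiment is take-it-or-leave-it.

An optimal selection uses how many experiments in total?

Optimal total is 193.
One optimal bundle: mass-spec batch + AFM scan + electrophysiology block + HPLC run + microarray batch (60 h).
Every optimal selection uses 5 experiments.

5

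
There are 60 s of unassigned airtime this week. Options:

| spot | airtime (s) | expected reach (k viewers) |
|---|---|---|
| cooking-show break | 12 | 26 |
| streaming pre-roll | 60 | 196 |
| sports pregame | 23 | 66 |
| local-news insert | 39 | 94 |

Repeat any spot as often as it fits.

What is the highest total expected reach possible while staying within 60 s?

Ranking by ratio (expected reach/s): streaming pre-roll 3.27, sports pregame 2.87, local-news insert 2.41, cooking-show break 2.17.
The ratio ordering already packs tightly: streaming pre-roll, 60 s, 196.

196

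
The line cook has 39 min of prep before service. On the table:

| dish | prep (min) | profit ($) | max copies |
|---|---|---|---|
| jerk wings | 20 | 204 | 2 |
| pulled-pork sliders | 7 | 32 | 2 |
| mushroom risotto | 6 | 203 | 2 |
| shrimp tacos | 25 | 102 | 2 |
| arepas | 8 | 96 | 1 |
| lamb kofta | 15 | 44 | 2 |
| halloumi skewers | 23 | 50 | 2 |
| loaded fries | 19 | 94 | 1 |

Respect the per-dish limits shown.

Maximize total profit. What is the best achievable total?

642

Density check — mushroom risotto 33.83, arepas 12.00, jerk wings 10.20 are the best per min.
Taking the top-ratio dishes first gives 2×mushroom risotto + arepas + loaded fries for 596 (39 min).
Replace arepas and loaded fries with jerk wings + pulled-pork sliders: the trade gains 46 net, giving 642 at 39 min.
That's the maximum — no swap from here does better than 642.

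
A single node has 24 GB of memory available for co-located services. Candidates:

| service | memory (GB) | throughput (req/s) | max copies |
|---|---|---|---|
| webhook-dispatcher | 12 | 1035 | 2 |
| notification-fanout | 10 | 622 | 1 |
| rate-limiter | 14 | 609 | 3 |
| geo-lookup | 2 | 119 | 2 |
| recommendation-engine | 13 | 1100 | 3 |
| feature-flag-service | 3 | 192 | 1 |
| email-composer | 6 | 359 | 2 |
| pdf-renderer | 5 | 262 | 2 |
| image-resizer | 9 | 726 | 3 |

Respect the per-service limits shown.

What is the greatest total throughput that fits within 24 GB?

Taking 2×webhook-dispatcher: 24 GB used, 2070 in throughput.
That's the maximum — no swap from here does better than 2070.

2070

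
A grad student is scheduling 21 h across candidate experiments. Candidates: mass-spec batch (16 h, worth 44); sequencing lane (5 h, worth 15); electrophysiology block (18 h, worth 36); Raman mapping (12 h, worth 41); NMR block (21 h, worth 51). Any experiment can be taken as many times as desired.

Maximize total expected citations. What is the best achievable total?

60

The ratio heuristic lands on sequencing lane + Raman mapping (56) but leaves 4 h idle.
Replace Raman mapping with 3×sequencing lane: the trade gains 4 net, giving 60 at 20 h.
Every other selection either busts 21 h or fails to beat 60.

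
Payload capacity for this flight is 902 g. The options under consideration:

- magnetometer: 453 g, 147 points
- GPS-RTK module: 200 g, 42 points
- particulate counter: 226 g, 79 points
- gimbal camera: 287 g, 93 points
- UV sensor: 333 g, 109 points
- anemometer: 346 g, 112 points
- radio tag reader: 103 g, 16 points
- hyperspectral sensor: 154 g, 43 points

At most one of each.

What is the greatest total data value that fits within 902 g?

Ranking by ratio (data value/g): particulate counter 0.35, UV sensor 0.33, magnetometer 0.32, gimbal camera 0.32.
The ratio heuristic lands on particulate counter + gimbal camera + UV sensor (281) but leaves 56 g idle.
The 333 g tied up in UV sensor is better spent on anemometer — total rises to 284 (859 g).
Every other selection either busts 902 g or fails to beat 284.

284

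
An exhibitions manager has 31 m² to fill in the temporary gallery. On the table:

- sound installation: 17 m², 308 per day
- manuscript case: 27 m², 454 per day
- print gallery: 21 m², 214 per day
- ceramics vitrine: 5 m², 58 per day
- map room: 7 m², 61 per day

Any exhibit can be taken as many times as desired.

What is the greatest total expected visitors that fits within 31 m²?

454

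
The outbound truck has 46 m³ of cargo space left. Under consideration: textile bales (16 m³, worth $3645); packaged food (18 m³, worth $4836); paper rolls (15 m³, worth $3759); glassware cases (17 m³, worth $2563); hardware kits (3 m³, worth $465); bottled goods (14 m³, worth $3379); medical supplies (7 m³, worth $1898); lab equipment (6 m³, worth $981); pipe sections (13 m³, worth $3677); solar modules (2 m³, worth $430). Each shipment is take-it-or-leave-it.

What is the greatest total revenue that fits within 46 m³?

Ranking by ratio (revenue/m³): pipe sections 282.85, medical supplies 271.14, packaged food 268.67.
Taking the top-ratio shipments first gives packaged food + medical supplies + lab equipment + pipe sections + solar modules for 11822 (46 m³).
The 15 m³ tied up in medical supplies and lab equipment and solar modules is better spent on paper rolls — total rises to 12272 (46 m³).
No other feasible combination exceeds 12272.

12272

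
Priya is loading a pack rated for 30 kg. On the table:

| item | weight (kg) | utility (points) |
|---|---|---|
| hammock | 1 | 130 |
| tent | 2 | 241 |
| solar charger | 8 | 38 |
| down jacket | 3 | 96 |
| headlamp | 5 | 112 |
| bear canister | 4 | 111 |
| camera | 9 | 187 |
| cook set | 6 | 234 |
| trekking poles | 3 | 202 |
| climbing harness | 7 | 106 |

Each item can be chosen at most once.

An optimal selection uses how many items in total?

The maximum utility within 30 kg is 1217.
For example hammock + tent + headlamp + bear canister + camera + cook set + trekking poles achieves it, using 30 kg.
Every optimal selection uses 7 items.

7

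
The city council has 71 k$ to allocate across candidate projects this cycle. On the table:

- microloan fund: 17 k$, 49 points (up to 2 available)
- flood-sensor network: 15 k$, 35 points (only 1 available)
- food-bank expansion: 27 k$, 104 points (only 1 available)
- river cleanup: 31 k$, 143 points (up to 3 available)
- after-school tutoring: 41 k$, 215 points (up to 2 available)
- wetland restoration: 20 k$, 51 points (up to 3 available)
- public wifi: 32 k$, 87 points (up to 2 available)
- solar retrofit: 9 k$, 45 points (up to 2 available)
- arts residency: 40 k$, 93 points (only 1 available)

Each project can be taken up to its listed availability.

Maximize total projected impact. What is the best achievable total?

331

The ratio heuristic lands on after-school tutoring + 2×solar retrofit (305) but leaves 12 k$ idle.
The 50 k$ tied up in after-school tutoring and solar retrofit is better spent on 2×river cleanup — total rises to 331 (71 k$).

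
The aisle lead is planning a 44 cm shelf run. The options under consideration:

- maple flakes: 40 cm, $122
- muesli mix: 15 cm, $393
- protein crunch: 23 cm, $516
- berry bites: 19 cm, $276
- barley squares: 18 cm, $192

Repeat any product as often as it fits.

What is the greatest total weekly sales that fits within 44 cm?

Filling by ratio: 2×muesli mix for 786, with 14 cm left unused.
The 15 cm tied up in muesli mix is better spent on protein crunch — total rises to 909 (38 cm).
Every other selection either busts 44 cm or fails to beat 909.

909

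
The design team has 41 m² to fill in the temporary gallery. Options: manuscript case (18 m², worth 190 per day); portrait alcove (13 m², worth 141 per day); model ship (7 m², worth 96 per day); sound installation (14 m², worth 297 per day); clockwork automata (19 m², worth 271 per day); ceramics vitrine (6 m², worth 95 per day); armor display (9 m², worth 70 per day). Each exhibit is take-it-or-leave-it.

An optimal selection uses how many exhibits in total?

Best achievable expected visitors is 664.
For example model ship + sound installation + clockwork automata achieves it, using 40 m².
Any selection reaching 664 contains exactly 3 exhibits.

3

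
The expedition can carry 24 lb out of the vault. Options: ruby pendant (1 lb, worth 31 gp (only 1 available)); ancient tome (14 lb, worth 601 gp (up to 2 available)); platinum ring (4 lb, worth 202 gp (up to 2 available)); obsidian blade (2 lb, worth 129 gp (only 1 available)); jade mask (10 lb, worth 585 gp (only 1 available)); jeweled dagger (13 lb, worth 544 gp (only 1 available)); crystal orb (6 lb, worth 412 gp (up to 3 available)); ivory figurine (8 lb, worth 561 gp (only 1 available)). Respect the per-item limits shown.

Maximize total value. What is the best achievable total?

1587

Taking the top-ratio items first gives ruby pendant + obsidian blade + 2×crystal orb + ivory figurine for 1545 (23 lb).
The 3 lb tied up in ruby pendant and obsidian blade is better spent on platinum ring — total rises to 1587 (24 lb).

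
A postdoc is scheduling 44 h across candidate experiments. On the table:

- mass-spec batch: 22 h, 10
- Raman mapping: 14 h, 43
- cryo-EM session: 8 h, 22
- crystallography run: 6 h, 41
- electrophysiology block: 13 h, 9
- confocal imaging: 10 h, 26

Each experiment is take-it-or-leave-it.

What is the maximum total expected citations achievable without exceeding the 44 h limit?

Density check — crystallography run 6.83, Raman mapping 3.07, cryo-EM session 2.75, confocal imaging 2.60 are the best per h.
The ratio ordering already packs tightly: Raman mapping + cryo-EM session + crystallography run + confocal imaging, 38 h, 132.
Runner-up Raman mapping + crystallography run + electrophysiology block + confocal imaging tops out at 119.

132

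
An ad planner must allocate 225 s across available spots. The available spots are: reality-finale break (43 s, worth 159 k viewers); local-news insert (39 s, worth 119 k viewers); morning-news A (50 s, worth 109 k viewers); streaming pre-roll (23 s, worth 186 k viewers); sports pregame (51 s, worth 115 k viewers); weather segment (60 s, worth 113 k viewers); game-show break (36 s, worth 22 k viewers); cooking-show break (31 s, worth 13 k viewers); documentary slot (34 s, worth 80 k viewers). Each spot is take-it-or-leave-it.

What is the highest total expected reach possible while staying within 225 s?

Filling by ratio: reality-finale break + local-news insert + streaming pre-roll + sports pregame + cooking-show break + documentary slot for 672, with 4 s left unused.
Dropping cooking-show break and documentary slot frees 65 s; slotting in weather segment (60 s) lifts the total to 692 at 216 s.
Runner-up reality-finale break + local-news insert + morning-news A + streaming pre-roll + sports pregame tops out at 688.

692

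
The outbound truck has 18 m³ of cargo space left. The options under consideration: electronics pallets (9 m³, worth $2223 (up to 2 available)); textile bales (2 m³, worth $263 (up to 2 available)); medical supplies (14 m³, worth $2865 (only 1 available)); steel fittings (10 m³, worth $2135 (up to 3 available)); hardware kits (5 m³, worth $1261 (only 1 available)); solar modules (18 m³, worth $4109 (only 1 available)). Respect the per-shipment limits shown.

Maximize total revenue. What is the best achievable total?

Ranking by ratio (revenue/m³): hardware kits 252.20, electronics pallets 247.00, solar modules 228.28, steel fittings 213.50.
A density-first pass picks electronics pallets + 2×textile bales + hardware kits — 4010 at 18 m³.
The 9 m³ tied up in 2×textile bales and hardware kits is better spent on electronics pallets — total rises to 4446 (18 m³).
Nothing else within 18 m³ beats 4446.

4446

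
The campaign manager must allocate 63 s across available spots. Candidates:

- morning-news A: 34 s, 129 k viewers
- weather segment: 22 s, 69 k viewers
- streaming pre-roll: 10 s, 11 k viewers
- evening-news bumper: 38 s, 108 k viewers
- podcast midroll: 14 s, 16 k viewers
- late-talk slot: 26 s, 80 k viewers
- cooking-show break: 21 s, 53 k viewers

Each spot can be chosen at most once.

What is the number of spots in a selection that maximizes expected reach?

Optimal total is 209.
morning-news A + late-talk slot hits 209 at 60 s.
Any selection reaching 209 contains exactly 2 spots.

2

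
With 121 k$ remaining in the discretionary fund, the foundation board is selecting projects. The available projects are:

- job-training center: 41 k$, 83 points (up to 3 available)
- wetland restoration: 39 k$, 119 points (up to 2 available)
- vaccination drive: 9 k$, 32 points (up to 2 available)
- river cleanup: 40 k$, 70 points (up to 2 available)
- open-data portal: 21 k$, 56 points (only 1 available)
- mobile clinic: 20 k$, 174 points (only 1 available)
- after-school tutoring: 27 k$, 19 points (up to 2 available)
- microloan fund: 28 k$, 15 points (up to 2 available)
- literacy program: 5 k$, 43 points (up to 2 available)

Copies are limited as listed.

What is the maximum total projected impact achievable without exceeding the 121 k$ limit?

530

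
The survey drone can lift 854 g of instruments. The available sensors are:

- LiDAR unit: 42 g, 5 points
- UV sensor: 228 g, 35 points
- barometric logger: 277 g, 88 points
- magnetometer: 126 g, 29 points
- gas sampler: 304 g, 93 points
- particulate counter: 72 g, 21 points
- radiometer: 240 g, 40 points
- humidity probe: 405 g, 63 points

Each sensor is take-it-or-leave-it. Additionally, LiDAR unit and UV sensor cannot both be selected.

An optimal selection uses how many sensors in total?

Optimal total is 236.
One optimal bundle: LiDAR unit + barometric logger + magnetometer + gas sampler + particulate counter (821 g).
Any selection reaching 236 contains exactly 5 sensors.

5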